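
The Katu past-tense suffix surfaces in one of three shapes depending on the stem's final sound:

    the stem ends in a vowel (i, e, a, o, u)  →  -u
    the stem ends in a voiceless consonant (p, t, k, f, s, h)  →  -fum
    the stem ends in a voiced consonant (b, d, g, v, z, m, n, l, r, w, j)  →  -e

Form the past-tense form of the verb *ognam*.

ogname

*ognam* — final sound /m/ (a voiced consonant) → -e → *ogname*.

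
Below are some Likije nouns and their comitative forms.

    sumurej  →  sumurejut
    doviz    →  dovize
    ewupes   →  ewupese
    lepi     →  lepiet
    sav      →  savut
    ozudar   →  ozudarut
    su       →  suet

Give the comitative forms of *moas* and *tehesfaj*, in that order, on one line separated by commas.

moase, tehesfajut

Looking at the final sound of each stem: -e when the stem ends in a sibilant (*doviz*, *ewupes*); -ut when the stem ends in a non-sibilant consonant (*sumurej*, *sav*, *ozudar*); -et when the stem ends in a vowel (*lepi*, *su*).
*moas*: final sound = /s/, a sibilant → -e → *moase*.
*tehesfaj*: final sound = /j/, a non-sibilant consonant → -ut → *tehesfajut*.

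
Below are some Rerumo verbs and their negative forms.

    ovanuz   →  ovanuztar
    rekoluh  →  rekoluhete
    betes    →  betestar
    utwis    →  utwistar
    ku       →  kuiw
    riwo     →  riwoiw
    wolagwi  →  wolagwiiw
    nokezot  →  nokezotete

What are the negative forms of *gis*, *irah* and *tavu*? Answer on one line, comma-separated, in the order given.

gistar, irahete, tavuiw

Looking at the final sound of each stem: -tar when the stem ends in a sibilant (*ovanuz*, *betes*, *utwis*); -ete when the stem ends in a non-sibilant consonant (*rekoluh*, *nokezot*); -iw when the stem ends in a vowel (*ku*, *riwo*, *wolagwi*).
*gis*: final sound = /s/, a sibilant → -tar → *gistar*.
Since the final sound of *irah* is /h/ (a non-sibilant consonant), it takes -ete, giving *irahete*.
The final sound of *tavu* is /u/, which is a vowel, so the suffix is -iw, giving *tavuiw*.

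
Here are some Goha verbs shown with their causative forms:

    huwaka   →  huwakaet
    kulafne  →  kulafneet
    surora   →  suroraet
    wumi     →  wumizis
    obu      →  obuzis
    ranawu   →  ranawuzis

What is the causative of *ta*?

The suffix is conditioned by the last vowel: -zis when the last vowel of the stem is a high vowel (*wumi*, *obu*, *ranawu*); -et when the last vowel of the stem is a non-high vowel (*huwaka*, *kulafne*, *surora*).
The last vowel of *ta* is /a/, which is a non-high vowel, so the suffix is -et, giving *taet*.

taet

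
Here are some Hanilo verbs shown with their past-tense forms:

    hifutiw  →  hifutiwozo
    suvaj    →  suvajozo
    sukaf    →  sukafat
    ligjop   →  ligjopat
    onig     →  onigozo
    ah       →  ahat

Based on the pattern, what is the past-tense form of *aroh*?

The suffix is conditioned by the final consonant: -at when the stem ends in a voiceless consonant (*sukaf*, *ligjop*, *ah*); -ozo when the stem ends in a voiced consonant (*hifutiw*, *suvaj*, *onig*).
*aroh* — final consonant /h/ (voiceless) → -at → *arohat*.

arohat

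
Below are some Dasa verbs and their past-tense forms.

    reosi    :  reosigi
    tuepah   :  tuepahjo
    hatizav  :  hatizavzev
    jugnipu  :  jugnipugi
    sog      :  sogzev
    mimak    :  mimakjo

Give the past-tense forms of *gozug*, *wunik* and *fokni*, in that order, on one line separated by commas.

gozugzev, wunikjo, foknigi

Looking at the final sound of each stem: -jo when the stem ends in a voiceless consonant (*tuepah*, *mimak*); -zev when the stem ends in a voiced consonant (*hatizav*, *sog*); -gi when the stem ends in a vowel (*reosi*, *jugnipu*).
*gozug*: final sound = /g/, a voiced consonant → -zev → *gozugzev*.
*wunik* — final sound /k/ (a voiceless consonant) → -jo → *wunikjo*.
*fokni*: final sound = /i/, a vowel → -gi → *foknigi*.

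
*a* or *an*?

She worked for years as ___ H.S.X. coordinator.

The indefinite article is chosen by the initial *sound* of the following word, not its spelling.
The initialism *H.S.X.* is read letter by letter; the first letter, H, is pronounced /eɪtʃ/, which begins with a vowel sound.
So the article is *an*: She worked for years as an H.S.X. coordinator.

an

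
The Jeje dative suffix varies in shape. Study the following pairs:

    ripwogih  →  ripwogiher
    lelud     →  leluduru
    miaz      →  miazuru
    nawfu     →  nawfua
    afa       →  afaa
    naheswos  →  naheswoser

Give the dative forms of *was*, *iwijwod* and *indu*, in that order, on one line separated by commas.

Looking at the final sound of each stem: -er when the stem ends in a voiceless consonant (*ripwogih*, *naheswos*); -uru when the stem ends in a voiced consonant (*lelud*, *miaz*); -a when the stem ends in a vowel (*nawfu*, *afa*).
Since the final sound of *was* is /s/ (a voiceless consonant), it takes -er, giving *waser*.
*iwijwod* — final sound /d/ (a voiced consonant) → -uru → *iwijwoduru*.
The final sound of *indu* is /u/, which is a vowel, so the suffix is -a, giving *indua*.

waser, iwijwoduru, indua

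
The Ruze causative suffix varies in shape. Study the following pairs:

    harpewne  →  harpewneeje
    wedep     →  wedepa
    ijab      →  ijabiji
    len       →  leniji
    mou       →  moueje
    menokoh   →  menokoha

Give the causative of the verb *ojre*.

The suffix is conditioned by the final sound: -a when the stem ends in a voiceless consonant (*wedep*, *menokoh*); -iji when the stem ends in a voiced consonant (*ijab*, *len*); -eje when the stem ends in a vowel (*harpewne*, *mou*).
*ojre*: final sound = /e/, a vowel → -eje → *ojreeje*.

ojreeje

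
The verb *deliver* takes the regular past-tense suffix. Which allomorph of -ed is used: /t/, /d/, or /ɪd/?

The stem *deliver* ends in a voiced sound other than /d/.
The -ed suffix is realized as /ɪd/ after /t, d/; as /t/ after other voiceless consonants; and as /d/ after other voiced sounds.
So -ed on *deliver* is pronounced /d/.

/d/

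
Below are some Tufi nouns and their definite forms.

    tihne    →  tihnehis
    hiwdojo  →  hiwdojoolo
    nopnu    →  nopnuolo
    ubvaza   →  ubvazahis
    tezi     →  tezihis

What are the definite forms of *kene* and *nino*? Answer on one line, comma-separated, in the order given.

kenehis, ninoolo

The suffix is conditioned by the last vowel: -olo when the last vowel of the stem is a rounded vowel (*hiwdojo*, *nopnu*); -his when the last vowel of the stem is an unrounded vowel (*tihne*, *ubvaza*, *tezi*).
*kene*: last vowel = /e/, an unrounded vowel → -his → *kenehis*.
*nino* — last vowel /o/ (a rounded vowel) → -olo → *ninoolo*.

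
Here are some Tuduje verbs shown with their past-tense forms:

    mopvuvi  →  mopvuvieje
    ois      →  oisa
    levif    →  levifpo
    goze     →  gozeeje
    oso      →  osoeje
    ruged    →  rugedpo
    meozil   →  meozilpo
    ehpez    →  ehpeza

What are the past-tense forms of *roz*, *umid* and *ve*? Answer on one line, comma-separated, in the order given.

Looking at the final sound of each stem: -a when the stem ends in a sibilant (*ois*, *ehpez*); -po when the stem ends in a non-sibilant consonant (*levif*, *ruged*, *meozil*); -eje when the stem ends in a vowel (*mopvuvi*, *goze*, *oso*).
Since the final sound of *roz* is /z/ (a sibilant), it takes -a, giving *roza*.
The final sound of *umid* is /d/, which is a non-sibilant consonant, so the suffix is -po, giving *umidpo*.
*ve* — final sound /e/ (a vowel) → -eje → *veeje*.

roza, umidpo, veeje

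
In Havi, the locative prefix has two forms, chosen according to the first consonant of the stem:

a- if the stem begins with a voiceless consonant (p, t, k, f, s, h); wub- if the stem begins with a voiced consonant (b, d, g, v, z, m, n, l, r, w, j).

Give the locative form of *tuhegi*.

atuhegi

*tuhegi*: first consonant = /t/, voiceless → a- → *atuhegi*.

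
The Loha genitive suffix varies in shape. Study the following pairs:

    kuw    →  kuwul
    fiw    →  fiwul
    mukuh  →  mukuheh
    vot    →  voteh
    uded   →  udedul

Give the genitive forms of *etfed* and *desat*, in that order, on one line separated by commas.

Looking at the final consonant of each stem: -eh when the stem ends in a voiceless consonant (*mukuh*, *vot*); -ul when the stem ends in a voiced consonant (*kuw*, *fiw*, *uded*).
*etfed*: final consonant = /d/, voiced → -ul → *etfedul*.
Since the final consonant of *desat* is /t/ (voiceless), it takes -eh, giving *desateh*.

etfedul, desateh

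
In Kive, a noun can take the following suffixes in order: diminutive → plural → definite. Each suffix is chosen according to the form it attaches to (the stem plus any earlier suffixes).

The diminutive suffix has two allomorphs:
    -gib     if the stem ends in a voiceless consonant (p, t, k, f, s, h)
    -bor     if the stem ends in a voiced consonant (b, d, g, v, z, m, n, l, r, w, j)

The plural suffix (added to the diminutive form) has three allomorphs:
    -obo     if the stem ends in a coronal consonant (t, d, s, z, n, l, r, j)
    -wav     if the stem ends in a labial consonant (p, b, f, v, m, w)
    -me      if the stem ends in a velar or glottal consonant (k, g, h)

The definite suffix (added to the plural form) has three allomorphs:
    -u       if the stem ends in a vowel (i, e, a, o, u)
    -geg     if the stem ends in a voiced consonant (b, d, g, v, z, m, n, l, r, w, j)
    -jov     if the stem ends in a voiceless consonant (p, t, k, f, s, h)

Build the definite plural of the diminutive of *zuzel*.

*zuzel* — final consonant /l/ (voiced) → -bor → *zuzelbor*.
The diminutive form *zuzelbor* — final consonant /r/ (coronal) → -obo → *zuzelborobo*.
The plural form *zuzelborobo* — final sound /o/ (a vowel) → -u → *zuzelborobou*.

zuzelborobou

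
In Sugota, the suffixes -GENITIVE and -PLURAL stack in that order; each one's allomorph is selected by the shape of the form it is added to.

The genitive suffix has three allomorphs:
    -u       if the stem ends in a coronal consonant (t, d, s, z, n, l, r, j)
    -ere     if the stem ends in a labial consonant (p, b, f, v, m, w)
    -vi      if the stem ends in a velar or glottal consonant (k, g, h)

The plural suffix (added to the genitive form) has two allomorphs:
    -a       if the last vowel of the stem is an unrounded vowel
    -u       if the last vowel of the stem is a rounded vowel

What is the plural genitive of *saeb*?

*saeb* — final consonant /b/ (labial) → -ere → *saebere*.
The genitive form *saebere* — last vowel /e/ (an unrounded vowel) → -a → *saeberea*.

saeberea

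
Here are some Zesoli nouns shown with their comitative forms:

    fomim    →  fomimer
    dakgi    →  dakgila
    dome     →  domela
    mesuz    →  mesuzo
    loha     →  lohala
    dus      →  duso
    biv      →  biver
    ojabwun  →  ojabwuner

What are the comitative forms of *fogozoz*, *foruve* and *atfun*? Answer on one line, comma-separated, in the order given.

The alternation tracks the final sound of the stem — -o when the stem ends in a sibilant (*mesuz*, *dus*); -er when the stem ends in a non-sibilant consonant (*fomim*, *biv*, *ojabwun*); -la when the stem ends in a vowel (*dakgi*, *dome*, *loha*).
*fogozoz* — final sound /z/ (a sibilant) → -o → *fogozozo*.
The final sound of *foruve* is /e/, which is a vowel, so the suffix is -la, giving *foruvela*.
The final sound of *atfun* is /n/, which is a non-sibilant consonant, so the suffix is -er, giving *atfuner*.

fogozozo, foruvela, atfuner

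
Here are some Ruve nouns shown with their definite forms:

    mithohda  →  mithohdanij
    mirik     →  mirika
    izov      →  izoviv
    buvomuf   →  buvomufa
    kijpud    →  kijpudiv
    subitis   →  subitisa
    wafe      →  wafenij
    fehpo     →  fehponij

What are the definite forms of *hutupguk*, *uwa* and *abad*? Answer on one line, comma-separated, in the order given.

hutupguka, uwanij, abadiv

The alternation tracks the final sound of the stem — -a when the stem ends in a voiceless consonant (*mirik*, *buvomuf*, *subitis*); -iv when the stem ends in a voiced consonant (*izov*, *kijpud*); -nij when the stem ends in a vowel (*mithohda*, *wafe*, *fehpo*).
Since the final sound of *hutupguk* is /k/ (a voiceless consonant), it takes -a, giving *hutupguka*.
*uwa* — final sound /a/ (a vowel) → -nij → *uwanij*.
The final sound of *abad* is /d/, which is a voiced consonant, so the suffix is -iv, giving *abadiv*.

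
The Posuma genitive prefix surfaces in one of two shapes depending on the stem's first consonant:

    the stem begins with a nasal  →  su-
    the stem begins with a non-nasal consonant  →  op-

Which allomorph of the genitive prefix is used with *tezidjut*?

*tezidjut*: first consonant = /t/, non-nasal → op-.

op-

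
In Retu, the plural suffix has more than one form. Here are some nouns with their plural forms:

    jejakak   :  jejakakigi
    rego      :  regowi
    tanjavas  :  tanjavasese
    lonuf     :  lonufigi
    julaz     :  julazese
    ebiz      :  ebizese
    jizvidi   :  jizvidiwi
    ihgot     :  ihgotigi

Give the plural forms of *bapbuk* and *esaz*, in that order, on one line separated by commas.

bapbukigi, esazese

The alternation tracks the final sound of the stem — -ese when the stem ends in a sibilant (*tanjavas*, *julaz*, *ebiz*); -igi when the stem ends in a non-sibilant consonant (*jejakak*, *lonuf*, *ihgot*); -wi when the stem ends in a vowel (*rego*, *jizvidi*).
*bapbuk*: final sound = /k/, a non-sibilant consonant → -igi → *bapbukigi*.
*esaz* — final sound /z/ (a sibilant) → -ese → *esazese*.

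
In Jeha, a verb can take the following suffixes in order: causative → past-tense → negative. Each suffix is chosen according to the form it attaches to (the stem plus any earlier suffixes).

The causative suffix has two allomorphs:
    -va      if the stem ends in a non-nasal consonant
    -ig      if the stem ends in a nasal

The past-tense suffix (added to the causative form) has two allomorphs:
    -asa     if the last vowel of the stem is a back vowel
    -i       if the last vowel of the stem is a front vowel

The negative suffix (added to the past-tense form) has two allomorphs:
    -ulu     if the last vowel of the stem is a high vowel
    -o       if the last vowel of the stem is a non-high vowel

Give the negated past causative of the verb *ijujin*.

Since the final consonant of *ijujin* is /n/ (a nasal), it takes -ig, giving *ijujinig*.
Since the last vowel of the causative form *ijujinig* is /i/ (a front vowel), it takes -i, giving *ijujinigi*.
The past-tense form *ijujinigi*: last vowel = /i/, a high vowel → -ulu → *ijujinigiulu*.

ijujinigiulu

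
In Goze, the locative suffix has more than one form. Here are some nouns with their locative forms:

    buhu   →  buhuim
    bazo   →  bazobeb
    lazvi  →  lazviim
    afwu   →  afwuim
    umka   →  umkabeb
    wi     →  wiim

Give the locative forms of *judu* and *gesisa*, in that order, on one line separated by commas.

The suffix is conditioned by the last vowel: -im when the last vowel of the stem is a high vowel (*buhu*, *lazvi*, *afwu*, *wi*); -beb when the last vowel of the stem is a non-high vowel (*bazo*, *umka*).
The last vowel of *judu* is /u/, which is a high vowel, so the suffix is -im, giving *juduim*.
*gesisa*: last vowel = /a/, a non-high vowel → -beb → *gesisabeb*.

juduim, gesisabeb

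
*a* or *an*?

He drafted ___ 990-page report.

a

The indefinite article is chosen by the initial *sound* of the following word, not its spelling.
The number *990* is spoken "nine hundred …", beginning with /naɪn/ — a consonant sound.
So the article is *a*: He drafted a 990-page report.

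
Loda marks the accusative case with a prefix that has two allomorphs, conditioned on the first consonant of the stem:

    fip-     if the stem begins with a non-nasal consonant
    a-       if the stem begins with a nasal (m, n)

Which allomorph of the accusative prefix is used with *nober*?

a-

*nober* — first consonant /n/ (a nasal) → a-.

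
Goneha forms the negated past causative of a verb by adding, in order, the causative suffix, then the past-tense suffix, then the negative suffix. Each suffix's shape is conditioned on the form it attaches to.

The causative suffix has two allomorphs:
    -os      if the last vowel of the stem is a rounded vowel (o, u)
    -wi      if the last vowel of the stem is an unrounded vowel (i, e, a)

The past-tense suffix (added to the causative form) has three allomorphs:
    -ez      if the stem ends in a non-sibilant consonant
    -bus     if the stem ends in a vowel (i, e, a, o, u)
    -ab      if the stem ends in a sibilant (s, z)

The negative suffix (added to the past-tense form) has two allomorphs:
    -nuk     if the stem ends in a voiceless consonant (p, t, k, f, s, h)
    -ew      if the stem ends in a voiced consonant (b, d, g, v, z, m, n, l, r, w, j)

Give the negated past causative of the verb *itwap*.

itwapwibusnuk

The last vowel of *itwap* is /a/, which is an unrounded vowel, so the causative suffix is -wi, giving *itwapwi*.
The final sound of the causative form *itwapwi* is /i/, which is a vowel, so the past-tense suffix is -bus, giving *itwapwibus*.
The final consonant of the past-tense form *itwapwibus* is /s/, which is voiceless, so the negative suffix is -nuk, giving *itwapwibusnuk*.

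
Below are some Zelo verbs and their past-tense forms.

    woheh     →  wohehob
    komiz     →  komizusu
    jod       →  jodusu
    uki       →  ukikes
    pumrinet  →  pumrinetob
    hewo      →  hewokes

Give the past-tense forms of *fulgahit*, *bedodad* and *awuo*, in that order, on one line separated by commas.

The suffix is conditioned by the final sound: -ob when the stem ends in a voiceless consonant (*woheh*, *pumrinet*); -usu when the stem ends in a voiced consonant (*komiz*, *jod*); -kes when the stem ends in a vowel (*uki*, *hewo*).
Since the final sound of *fulgahit* is /t/ (a voiceless consonant), it takes -ob, giving *fulgahitob*.
The final sound of *bedodad* is /d/, which is a voiced consonant, so the suffix is -usu, giving *bedodadusu*.
*awuo* — final sound /o/ (a vowel) → -kes → *awuokes*.

fulgahitob, bedodadusu, awuokes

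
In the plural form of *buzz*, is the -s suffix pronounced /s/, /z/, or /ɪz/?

/ɪz/

The stem *buzz* ends in a sibilant (/s, z, ʃ, ʒ, tʃ, dʒ/).
The plural suffix surfaces as /ɪz/ after sibilants, /s/ after other voiceless consonants, and /z/ after other voiced sounds.
So the plural -s on *buzz* is pronounced /ɪz/.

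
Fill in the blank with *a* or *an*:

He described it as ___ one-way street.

The indefinite article is chosen by the initial *sound* of the following word, not its spelling.
*one-way* begins with the sound /wʌ/ (*one* pronounced /wʌn/) — a consonant sound.
So the article is *a*: He described it as a one-way street.

a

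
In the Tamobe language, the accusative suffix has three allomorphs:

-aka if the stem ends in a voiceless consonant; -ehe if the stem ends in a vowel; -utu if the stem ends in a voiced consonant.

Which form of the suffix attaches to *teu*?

-ehe

*teu* — final sound /u/ (a vowel) → -ehe.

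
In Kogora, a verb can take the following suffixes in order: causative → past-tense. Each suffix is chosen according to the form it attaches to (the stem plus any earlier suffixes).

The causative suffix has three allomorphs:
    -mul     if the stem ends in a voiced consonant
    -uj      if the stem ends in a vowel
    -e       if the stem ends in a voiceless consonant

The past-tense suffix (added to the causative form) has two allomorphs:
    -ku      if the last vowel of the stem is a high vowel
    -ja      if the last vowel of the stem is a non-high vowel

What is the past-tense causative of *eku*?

ekuujku

The final sound of *eku* is /u/, which is a vowel, so the causative suffix is -uj, giving *ekuuj*.
The last vowel of the causative form *ekuuj* is /u/, which is a high vowel, so the past-tense suffix is -ku, giving *ekuujku*.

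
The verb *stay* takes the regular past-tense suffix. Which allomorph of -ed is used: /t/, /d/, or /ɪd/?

The stem *stay* ends in a voiced sound other than /d/.
The -ed suffix is realized as /ɪd/ after /t, d/; as /t/ after other voiceless consonants; and as /d/ after other voiced sounds.
So -ed on *stay* is pronounced /d/.

/d/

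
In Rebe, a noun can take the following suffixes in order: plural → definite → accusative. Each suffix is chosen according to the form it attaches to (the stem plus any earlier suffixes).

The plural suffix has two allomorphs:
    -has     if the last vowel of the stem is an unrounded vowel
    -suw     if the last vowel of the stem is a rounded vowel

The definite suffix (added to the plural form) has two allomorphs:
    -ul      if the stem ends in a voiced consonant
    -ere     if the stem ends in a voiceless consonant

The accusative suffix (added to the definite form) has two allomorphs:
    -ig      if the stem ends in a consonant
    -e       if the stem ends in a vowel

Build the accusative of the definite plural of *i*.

ihaseree

The last vowel of *i* is /i/, which is an unrounded vowel, so the plural suffix is -has, giving *ihas*.
Since the final consonant of the plural form *ihas* is /s/ (voiceless), it takes -ere, giving *ihasere*.
Since the final sound of the definite form *ihasere* is /e/ (a vowel), it takes -e, giving *ihaseree*.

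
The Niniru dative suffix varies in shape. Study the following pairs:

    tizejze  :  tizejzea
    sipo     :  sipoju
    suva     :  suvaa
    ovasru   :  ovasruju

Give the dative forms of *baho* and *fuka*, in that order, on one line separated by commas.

bahoju, fukaa

Looking at the last vowel of each stem: -ju when the last vowel of the stem is a rounded vowel (*sipo*, *ovasru*); -a when the last vowel of the stem is an unrounded vowel (*tizejze*, *suva*).
Since the last vowel of *baho* is /o/ (a rounded vowel), it takes -ju, giving *bahoju*.
The last vowel of *fuka* is /a/, which is an unrounded vowel, so the suffix is -a, giving *fukaa*.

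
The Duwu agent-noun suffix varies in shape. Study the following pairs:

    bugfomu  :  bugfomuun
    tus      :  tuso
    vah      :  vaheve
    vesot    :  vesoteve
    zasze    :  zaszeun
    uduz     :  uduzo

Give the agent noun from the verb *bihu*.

The alternation tracks the final sound of the stem — -o when the stem ends in a sibilant (*tus*, *uduz*); -eve when the stem ends in a non-sibilant consonant (*vah*, *vesot*); -un when the stem ends in a vowel (*bugfomu*, *zasze*).
*bihu*: final sound = /u/, a vowel → -un → *bihuun*.

bihuun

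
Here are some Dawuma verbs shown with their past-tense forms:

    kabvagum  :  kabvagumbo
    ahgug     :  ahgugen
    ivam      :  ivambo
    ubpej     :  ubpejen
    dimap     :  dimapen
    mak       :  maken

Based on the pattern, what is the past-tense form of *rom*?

rombo

The suffix is conditioned by the final consonant: -bo when the stem ends in a nasal (*kabvagum*, *ivam*); -en when the stem ends in a non-nasal consonant (*ahgug*, *ubpej*, *dimap*, *mak*).
The final consonant of *rom* is /m/, which is a nasal, so the suffix is -bo, giving *rombo*.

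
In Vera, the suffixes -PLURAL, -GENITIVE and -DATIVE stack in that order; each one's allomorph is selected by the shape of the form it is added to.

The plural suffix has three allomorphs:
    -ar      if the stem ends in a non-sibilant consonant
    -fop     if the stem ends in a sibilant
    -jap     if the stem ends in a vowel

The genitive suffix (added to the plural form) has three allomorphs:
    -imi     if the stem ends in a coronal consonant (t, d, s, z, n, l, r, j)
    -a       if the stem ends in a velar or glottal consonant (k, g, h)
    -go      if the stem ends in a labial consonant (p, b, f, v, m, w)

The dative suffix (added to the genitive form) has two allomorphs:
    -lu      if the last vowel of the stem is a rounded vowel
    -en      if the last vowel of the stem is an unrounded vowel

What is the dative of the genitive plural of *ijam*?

ijamarimien

The final sound of *ijam* is /m/, which is a non-sibilant consonant, so the plural suffix is -ar, giving *ijamar*.
Since the final consonant of the plural form *ijamar* is /r/ (coronal), it takes -imi, giving *ijamarimi*.
The genitive form *ijamarimi* — last vowel /i/ (an unrounded vowel) → -en → *ijamarimien*.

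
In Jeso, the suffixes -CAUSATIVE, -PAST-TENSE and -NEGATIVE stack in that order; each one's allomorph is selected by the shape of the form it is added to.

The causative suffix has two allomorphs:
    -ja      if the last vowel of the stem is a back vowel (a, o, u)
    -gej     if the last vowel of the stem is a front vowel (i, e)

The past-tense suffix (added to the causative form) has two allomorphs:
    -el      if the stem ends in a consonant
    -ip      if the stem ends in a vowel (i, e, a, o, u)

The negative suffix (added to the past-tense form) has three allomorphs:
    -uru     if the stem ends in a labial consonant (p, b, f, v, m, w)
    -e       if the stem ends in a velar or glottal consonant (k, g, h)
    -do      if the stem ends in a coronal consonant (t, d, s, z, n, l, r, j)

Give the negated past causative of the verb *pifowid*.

pifowidgejeldo

The last vowel of *pifowid* is /i/, which is a front vowel, so the causative suffix is -gej, giving *pifowidgej*.
The causative form *pifowidgej* — final sound /j/ (a consonant) → -el → *pifowidgejel*.
The past-tense form *pifowidgejel* — final consonant /l/ (coronal) → -do → *pifowidgejeldo*.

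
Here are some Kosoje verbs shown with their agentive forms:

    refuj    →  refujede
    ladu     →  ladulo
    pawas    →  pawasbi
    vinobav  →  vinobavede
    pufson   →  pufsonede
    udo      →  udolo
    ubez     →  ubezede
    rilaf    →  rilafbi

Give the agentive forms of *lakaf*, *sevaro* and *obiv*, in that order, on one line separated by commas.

lakafbi, sevarolo, obivede

The alternation tracks the final sound of the stem — -bi when the stem ends in a voiceless consonant (*pawas*, *rilaf*); -ede when the stem ends in a voiced consonant (*refuj*, *vinobav*, *pufson*, *ubez*); -lo when the stem ends in a vowel (*ladu*, *udo*).
*lakaf* — final sound /f/ (a voiceless consonant) → -bi → *lakafbi*.
The final sound of *sevaro* is /o/, which is a vowel, so the suffix is -lo, giving *sevarolo*.
*obiv*: final sound = /v/, a voiced consonant → -ede → *obivede*.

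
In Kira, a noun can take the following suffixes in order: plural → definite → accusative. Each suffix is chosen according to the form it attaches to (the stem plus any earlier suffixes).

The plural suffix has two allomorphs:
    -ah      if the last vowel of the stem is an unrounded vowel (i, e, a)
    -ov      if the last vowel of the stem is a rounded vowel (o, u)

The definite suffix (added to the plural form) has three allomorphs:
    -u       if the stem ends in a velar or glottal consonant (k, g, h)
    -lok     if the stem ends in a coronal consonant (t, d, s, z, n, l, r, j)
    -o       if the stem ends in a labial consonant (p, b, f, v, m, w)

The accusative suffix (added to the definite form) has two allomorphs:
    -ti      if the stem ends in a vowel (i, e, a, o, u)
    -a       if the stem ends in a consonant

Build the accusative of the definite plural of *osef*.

osefahuti

Since the last vowel of *osef* is /e/ (an unrounded vowel), it takes -ah, giving *osefah*.
The final consonant of the plural form *osefah* is /h/, which is velar/glottal, so the definite suffix is -u, giving *osefahu*.
Since the final sound of the definite form *osefahu* is /u/ (a vowel), it takes -ti, giving *osefahuti*.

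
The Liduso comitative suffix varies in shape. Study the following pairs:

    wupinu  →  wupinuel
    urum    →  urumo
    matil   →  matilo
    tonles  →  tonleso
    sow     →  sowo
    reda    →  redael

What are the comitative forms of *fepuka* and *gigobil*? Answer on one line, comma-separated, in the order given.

fepukael, gigobilo

The suffix is conditioned by the final sound: -o when the stem ends in a consonant (*urum*, *matil*, *tonles*, *sow*); -el when the stem ends in a vowel (*wupinu*, *reda*).
*fepuka*: final sound = /a/, a vowel → -el → *fepukael*.
*gigobil*: final sound = /l/, a consonant → -o → *gigobilo*.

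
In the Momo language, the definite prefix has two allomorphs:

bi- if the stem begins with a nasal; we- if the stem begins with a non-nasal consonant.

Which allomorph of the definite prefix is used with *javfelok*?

Since the first consonant of *javfelok* is /j/ (non-nasal), it takes we-.

we-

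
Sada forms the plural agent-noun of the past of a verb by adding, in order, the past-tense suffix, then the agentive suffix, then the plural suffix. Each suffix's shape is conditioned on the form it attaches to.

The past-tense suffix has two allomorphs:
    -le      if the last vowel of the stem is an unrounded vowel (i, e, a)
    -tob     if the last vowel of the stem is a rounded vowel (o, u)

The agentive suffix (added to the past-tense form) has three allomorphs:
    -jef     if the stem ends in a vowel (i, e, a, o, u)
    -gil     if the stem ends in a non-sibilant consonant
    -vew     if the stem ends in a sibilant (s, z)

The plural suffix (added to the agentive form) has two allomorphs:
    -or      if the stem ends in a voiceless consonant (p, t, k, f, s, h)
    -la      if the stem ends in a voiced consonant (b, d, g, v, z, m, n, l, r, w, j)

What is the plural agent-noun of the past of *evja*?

The last vowel of *evja* is /a/, which is an unrounded vowel, so the past-tense suffix is -le, giving *evjale*.
The final sound of the past-tense form *evjale* is /e/, which is a vowel, so the agentive suffix is -jef, giving *evjalejef*.
Since the final consonant of the agentive form *evjalejef* is /f/ (voiceless), it takes -or, giving *evjalejefor*.

evjalejefor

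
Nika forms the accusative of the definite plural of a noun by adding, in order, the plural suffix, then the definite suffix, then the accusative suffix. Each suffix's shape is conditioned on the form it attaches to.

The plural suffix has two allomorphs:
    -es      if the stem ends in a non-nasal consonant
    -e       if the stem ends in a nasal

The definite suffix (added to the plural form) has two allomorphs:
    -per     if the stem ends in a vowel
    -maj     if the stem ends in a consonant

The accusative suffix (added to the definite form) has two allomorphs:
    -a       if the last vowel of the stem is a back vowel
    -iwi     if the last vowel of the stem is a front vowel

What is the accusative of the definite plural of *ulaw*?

*ulaw* — final consonant /w/ (non-nasal) → -es → *ulawes*.
The final sound of the plural form *ulawes* is /s/, which is a consonant, so the definite suffix is -maj, giving *ulawesmaj*.
The last vowel of the definite form *ulawesmaj* is /a/, which is a back vowel, so the accusative suffix is -a, giving *ulawesmaja*.

ulawesmaja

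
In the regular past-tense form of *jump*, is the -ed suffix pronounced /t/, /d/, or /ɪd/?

The stem *jump* ends in a voiceless consonant other than /t/.
The -ed suffix is realized as /ɪd/ after /t, d/; as /t/ after other voiceless consonants; and as /d/ after other voiced sounds.
So -ed on *jump* is pronounced /t/.

/t/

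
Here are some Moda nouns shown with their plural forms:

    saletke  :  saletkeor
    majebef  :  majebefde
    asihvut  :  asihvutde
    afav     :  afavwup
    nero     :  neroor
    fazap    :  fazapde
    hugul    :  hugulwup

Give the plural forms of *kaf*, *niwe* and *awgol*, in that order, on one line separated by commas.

The suffix is conditioned by the final sound: -de when the stem ends in a voiceless consonant (*majebef*, *asihvut*, *fazap*); -wup when the stem ends in a voiced consonant (*afav*, *hugul*); -or when the stem ends in a vowel (*saletke*, *nero*).
The final sound of *kaf* is /f/, which is a voiceless consonant, so the suffix is -de, giving *kafde*.
*niwe*: final sound = /e/, a vowel → -or → *niweor*.
Since the final sound of *awgol* is /l/ (a voiced consonant), it takes -wup, giving *awgolwup*.

kafde, niweor, awgolwup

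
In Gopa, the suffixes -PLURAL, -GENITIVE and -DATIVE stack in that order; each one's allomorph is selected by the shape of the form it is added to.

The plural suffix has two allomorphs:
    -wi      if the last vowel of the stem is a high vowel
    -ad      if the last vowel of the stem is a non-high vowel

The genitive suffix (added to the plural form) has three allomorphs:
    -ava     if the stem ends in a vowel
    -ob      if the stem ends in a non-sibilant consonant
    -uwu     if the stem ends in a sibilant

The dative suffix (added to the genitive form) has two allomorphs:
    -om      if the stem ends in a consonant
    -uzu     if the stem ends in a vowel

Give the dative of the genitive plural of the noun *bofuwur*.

bofuwurwiavauzu

*bofuwur*: last vowel = /u/, a high vowel → -wi → *bofuwurwi*.
Since the final sound of the plural form *bofuwurwi* is /i/ (a vowel), it takes -ava, giving *bofuwurwiava*.
The final sound of the genitive form *bofuwurwiava* is /a/, which is a vowel, so the dative suffix is -uzu, giving *bofuwurwiavauzu*.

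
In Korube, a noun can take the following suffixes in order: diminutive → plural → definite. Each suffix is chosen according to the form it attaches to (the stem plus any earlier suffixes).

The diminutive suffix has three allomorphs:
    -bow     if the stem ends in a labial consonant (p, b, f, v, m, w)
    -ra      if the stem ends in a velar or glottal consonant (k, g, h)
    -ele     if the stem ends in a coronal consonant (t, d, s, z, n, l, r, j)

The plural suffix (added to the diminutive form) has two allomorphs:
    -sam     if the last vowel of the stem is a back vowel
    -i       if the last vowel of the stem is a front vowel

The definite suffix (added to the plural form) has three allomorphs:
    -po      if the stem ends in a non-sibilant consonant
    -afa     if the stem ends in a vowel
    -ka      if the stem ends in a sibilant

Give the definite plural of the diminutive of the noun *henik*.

Since the final consonant of *henik* is /k/ (velar/glottal), it takes -ra, giving *henikra*.
Since the last vowel of the diminutive form *henikra* is /a/ (a back vowel), it takes -sam, giving *henikrasam*.
The plural form *henikrasam*: final sound = /m/, a non-sibilant consonant → -po → *henikrasampo*.

henikrasampo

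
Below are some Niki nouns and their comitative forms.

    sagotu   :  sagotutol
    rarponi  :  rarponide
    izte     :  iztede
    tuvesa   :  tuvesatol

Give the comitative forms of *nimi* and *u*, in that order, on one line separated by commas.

nimide, utol

The alternation tracks the last vowel of the stem — -de when the last vowel of the stem is a front vowel (*rarponi*, *izte*); -tol when the last vowel of the stem is a back vowel (*sagotu*, *tuvesa*).
The last vowel of *nimi* is /i/, which is a front vowel, so the suffix is -de, giving *nimide*.
Since the last vowel of *u* is /u/ (a back vowel), it takes -tol, giving *utol*.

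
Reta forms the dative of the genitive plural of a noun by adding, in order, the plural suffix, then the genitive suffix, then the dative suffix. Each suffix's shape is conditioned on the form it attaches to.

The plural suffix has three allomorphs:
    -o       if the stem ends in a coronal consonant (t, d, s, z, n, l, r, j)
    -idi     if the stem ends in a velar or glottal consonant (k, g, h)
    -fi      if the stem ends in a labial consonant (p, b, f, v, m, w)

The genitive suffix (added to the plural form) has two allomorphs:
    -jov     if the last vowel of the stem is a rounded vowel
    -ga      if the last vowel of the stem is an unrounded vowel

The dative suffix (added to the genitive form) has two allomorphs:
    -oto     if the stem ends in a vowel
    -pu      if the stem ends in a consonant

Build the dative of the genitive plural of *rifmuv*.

The final consonant of *rifmuv* is /v/, which is labial, so the plural suffix is -fi, giving *rifmuvfi*.
The plural form *rifmuvfi*: last vowel = /i/, an unrounded vowel → -ga → *rifmuvfiga*.
Since the final sound of the genitive form *rifmuvfiga* is /a/ (a vowel), it takes -oto, giving *rifmuvfigaoto*.

rifmuvfigaoto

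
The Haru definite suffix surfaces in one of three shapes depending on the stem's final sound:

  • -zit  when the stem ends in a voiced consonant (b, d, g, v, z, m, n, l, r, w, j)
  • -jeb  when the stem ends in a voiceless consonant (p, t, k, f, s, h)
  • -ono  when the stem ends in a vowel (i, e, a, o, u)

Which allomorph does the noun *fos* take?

-jeb

*fos* — final sound /s/ (a voiceless consonant) → -jeb.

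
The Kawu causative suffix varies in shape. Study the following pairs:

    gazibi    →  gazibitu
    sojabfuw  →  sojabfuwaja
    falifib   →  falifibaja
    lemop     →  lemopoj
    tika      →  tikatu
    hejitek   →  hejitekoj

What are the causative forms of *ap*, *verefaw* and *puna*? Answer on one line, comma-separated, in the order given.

apoj, verefawaja, punatu

The pattern is voicing of the final sound: -oj when the stem ends in a voiceless consonant (*lemop*, *hejitek*); -aja when the stem ends in a voiced consonant (*sojabfuw*, *falifib*); -tu when the stem ends in a vowel (*gazibi*, *tika*).
The final sound of *ap* is /p/, which is a voiceless consonant, so the suffix is -oj, giving *apoj*.
The final sound of *verefaw* is /w/, which is a voiced consonant, so the suffix is -aja, giving *verefawaja*.
*puna*: final sound = /a/, a vowel → -tu → *punatu*.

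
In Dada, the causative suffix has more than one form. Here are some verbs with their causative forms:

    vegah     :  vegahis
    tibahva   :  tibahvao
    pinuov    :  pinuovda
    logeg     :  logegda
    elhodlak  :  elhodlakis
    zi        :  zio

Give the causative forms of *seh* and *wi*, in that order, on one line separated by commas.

The pattern is voicing of the final sound: -is when the stem ends in a voiceless consonant (*vegah*, *elhodlak*); -da when the stem ends in a voiced consonant (*pinuov*, *logeg*); -o when the stem ends in a vowel (*tibahva*, *zi*).
*seh* — final sound /h/ (a voiceless consonant) → -is → *sehis*.
The final sound of *wi* is /i/, which is a vowel, so the suffix is -o, giving *wio*.

sehis, wio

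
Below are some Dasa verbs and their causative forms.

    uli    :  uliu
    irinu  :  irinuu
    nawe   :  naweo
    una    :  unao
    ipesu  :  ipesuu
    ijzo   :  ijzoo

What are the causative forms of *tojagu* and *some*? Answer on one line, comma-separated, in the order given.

The suffix is conditioned by the last vowel: -u when the last vowel of the stem is a high vowel (*uli*, *irinu*, *ipesu*); -o when the last vowel of the stem is a non-high vowel (*nawe*, *una*, *ijzo*).
*tojagu*: last vowel = /u/, a high vowel → -u → *tojaguu*.
*some*: last vowel = /e/, a non-high vowel → -o → *someo*.

tojaguu, someo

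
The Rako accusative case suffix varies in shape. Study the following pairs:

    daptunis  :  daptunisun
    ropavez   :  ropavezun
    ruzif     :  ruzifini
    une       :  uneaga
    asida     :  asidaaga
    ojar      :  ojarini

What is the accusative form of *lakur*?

The pattern is sibilance of the final sound: -un when the stem ends in a sibilant (*daptunis*, *ropavez*); -ini when the stem ends in a non-sibilant consonant (*ruzif*, *ojar*); -aga when the stem ends in a vowel (*une*, *asida*).
*lakur* — final sound /r/ (a non-sibilant consonant) → -ini → *lakurini*.

lakurini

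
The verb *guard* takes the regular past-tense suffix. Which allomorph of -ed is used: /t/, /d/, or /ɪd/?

The stem *guard* ends in /t/ or /d/.
The -ed suffix is realized as /ɪd/ after /t, d/; as /t/ after other voiceless consonants; and as /d/ after other voiced sounds.
So -ed on *guard* is pronounced /ɪd/.

/ɪd/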